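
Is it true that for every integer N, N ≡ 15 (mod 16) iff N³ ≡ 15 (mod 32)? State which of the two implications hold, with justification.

(⟸) The residues r modulo 32 with r³ ≡ 15 (mod 32) are exactly {15}, and each is ≡ 15 (mod 16).

(⟹) This fails: take N = 31. Then 31 ≡ 15 (mod 16), but 31³ = 29791 ≡ 31 (mod 32), not 15.

Not equivalent: only (⇐) holds.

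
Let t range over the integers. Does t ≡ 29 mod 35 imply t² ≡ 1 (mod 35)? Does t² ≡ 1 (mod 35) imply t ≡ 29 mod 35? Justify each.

Forward direction. Suppose t ≡ 29 mod 35. Write t = 35j + 29. Then (35j + 29)² = 1225j² + 2030j + 841 = 35(35j² + 58j + 24) + 1, so t² ≡ 1 (mod 35).

Converse. This fails: take t = 1. Then 1² = 1 ≡ 1 (mod 35), yet 1 ≡ 1 (mod 35), not 29.

Only the forward implication holds.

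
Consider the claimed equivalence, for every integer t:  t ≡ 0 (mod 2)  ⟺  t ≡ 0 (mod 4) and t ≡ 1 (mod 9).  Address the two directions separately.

(→) This fails: t = 0 gives 0 ≡ 0 (mod 2) but 0 ≡ 0 (mod 9), so the conjunction on the right does not hold.

(←) Conversely, if t ≡ 0 (mod 4) and t ≡ 1 (mod 9), then by the Chinese remainder theorem t ≡ 28 (mod 36). Since 28 ≡ 0 (mod 2) and 2 ∣ 36, we get t ≡ 0 (mod 2).

The forward direction fails; the converse holds.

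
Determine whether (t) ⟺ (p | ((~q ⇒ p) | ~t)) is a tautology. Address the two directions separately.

(⇒) This fails. Under p = F, q = F, t = T, the left side is true but the right side is false.

(⇐) This fails. Under p = F, q = F, t = F, the left side is false but the right side is true.

Both directions fail.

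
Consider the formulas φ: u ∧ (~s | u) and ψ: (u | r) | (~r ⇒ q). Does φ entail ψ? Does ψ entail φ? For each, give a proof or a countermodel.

(⇒) Assume the antecedent. If u is true, (u | r) | (~r ⇒ q) reduces to true regardless of the other variables. If u is false, the antecedent cannot hold. Either way (u | r) | (~r ⇒ q) holds.

(⇐) This fails. Under r = T, q = F, u = F, s = F, the left side is false but the right side is true.

Only the forward direction holds.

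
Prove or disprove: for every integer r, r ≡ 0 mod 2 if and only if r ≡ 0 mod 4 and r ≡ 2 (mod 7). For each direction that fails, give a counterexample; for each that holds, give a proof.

(⇒) This fails: r = 0 gives 0 ≡ 0 (mod 2) but 0 ≡ 0 (mod 7), so the conjunction on the right does not hold.

(⇐) Conversely, if r ≡ 0 (mod 4) and r ≡ 2 (mod 7), then by the Chinese remainder theorem r ≡ 16 (mod 28). Since 16 ≡ 0 (mod 2) and 2 ∣ 28, we get r ≡ 0 (mod 2).

Only the converse holds.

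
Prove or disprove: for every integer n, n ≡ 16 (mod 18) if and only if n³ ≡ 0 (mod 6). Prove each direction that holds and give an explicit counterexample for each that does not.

Neither implication holds.

(⇒) This fails: take n = 16. Then 16 ≡ 16 (mod 18), but 16³ = 4096 ≡ 4 (mod 6), not 0.

(⇐) This fails: take n = 0. Then 0³ = 0 ≡ 0 (mod 6), yet 0 ≡ 0 (mod 18), not 16.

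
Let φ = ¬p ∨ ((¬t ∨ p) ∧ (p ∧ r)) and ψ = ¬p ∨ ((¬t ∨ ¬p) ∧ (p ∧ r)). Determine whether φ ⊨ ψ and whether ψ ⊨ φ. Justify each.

[⇒] This fails. Under p = T, t = T, r = T, the left side is true but the right side is false.

[⇐] Assume the antecedent. If p is true, the antecedent forces (p = T, t = F, r = T), and ¬p ∨ ((¬t ∨ p) ∧ (p ∧ r)) holds there. If p is false, ¬p ∨ ((¬t ∨ p) ∧ (p ∧ r)) reduces to true regardless of the other variables. Either way ¬p ∨ ((¬t ∨ p) ∧ (p ∧ r)) holds.

(⇒) fails; (⇐) holds.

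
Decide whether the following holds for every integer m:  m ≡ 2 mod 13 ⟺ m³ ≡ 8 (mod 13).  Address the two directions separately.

(⇒) holds; (⇐) fails.

Forward direction. Suppose m ≡ 2 mod 13. Write m = 13j + 2. Then (13j + 2)³ = 2197j³ + 1014j² + 156j + 8 = 13(169j³ + 78j² + 12j) + 8, so m³ ≡ 8 (mod 13).

Converse. This fails: take m = 5. Then 5³ = 125 ≡ 8 (mod 13), yet 5 ≡ 5 (mod 13), not 2.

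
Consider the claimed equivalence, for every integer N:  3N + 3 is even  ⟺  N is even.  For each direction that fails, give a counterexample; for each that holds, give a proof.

(⇒) This fails: N = 3 gives 3N + 3 = 12, which is even, but 3 is odd, not even.

(⇐) This also fails: N = 6 is even, but 3N + 3 = 21 is odd, not even.

Both directions fail.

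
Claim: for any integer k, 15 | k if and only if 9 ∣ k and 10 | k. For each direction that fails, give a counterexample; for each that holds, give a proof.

Only the converse holds.

Forward direction. This fails: take k = 15. Certainly 15 ∣ 15, but 9 ∤ 15.

Converse. Suppose 9 ∣ k and 10 ∣ k. Any common multiple of 9 and 10 is a multiple of their lcm; here gcd(9, 10) = 1, so lcm(9, 10) = 9·10 = 90, so 90 ∣ k. Since 15 ∣ 90, it follows that 15 ∣ k.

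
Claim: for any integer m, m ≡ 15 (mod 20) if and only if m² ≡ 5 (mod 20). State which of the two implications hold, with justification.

(⟹) Suppose m ≡ 15 (mod 20). Write m = 20j + 15. Then (20j + 15)² = 400j² + 600j + 225 = 20(20j² + 30j + 11) + 5, so m² ≡ 5 (mod 20).

(⟸) This fails: take m = 5. Then 5² = 25 ≡ 5 (mod 20), yet 5 ≡ 5 (mod 20), not 15.

The forward direction holds; the converse fails.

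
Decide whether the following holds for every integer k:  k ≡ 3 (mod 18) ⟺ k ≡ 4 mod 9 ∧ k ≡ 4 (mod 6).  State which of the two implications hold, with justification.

Neither implication holds.

[⇒] This fails: k = 3 gives 3 ≡ 3 (mod 18) but 3 ≡ 3 (mod 9), so the conjunction on the right does not hold.

[⇐] This fails: k = 4 satisfies both congruences on the right (4 ≡ 4 mod 9 and 4 ≡ 4 mod 6) yet 4 ≡ 4 (mod 18), not 3.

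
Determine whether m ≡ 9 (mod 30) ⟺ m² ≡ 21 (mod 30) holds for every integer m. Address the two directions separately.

Not equivalent: only (⇒) holds.

(⇒) Suppose m ≡ 9 (mod 30). Write m = 30j + 9. Then (30j + 9)² = 900j² + 540j + 81 = 30(30j² + 18j + 2) + 21, so m² ≡ 21 (mod 30).

(⇐) This fails: take m = 21. Then 21² = 441 ≡ 21 (mod 30), yet 21 ≡ 21 (mod 30), not 9.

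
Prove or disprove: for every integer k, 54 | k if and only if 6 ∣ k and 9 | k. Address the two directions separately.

Not equivalent: only (⇒) holds.

(⟸) This fails: take k = 18. Both 6 ∣ 18 and 9 ∣ 18, yet 18 is not a multiple of 54 (since 18 = 0·54 + 18), so 54 ∤ 18.

(⟹) If 54 ∣ k, write k = 54q. Since 54 = 9·6, k = 6·(9q), so 6 ∣ k; and since 54 = 6·9, k = 9·(6q), so 9 ∣ k.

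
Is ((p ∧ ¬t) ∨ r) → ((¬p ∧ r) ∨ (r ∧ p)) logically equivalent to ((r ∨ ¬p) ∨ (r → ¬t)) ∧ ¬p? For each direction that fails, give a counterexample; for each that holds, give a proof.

(⇒) This fails. Under t = T, r = F, p = T, the left side is true but the right side is false.

(⇐) Assume the antecedent. If t is true, the consequent reduces to true regardless of the other variables. If t is false, the antecedent forces (t = F, r = F, p = F) or (t = F, r = T, p = F), and the consequent holds there. Either way the consequent holds.

Only the reverse direction holds.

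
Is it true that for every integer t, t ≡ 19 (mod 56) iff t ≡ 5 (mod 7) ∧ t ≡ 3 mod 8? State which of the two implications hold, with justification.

(⟹) Suppose t ≡ 19 (mod 56); write t = 56j + 19. Since 7 ∣ 56, reducing mod 7 gives t ≡ 19 ≡ 5 (mod 7); since 8 ∣ 56, reducing mod 8 gives t ≡ 19 ≡ 3 (mod 8).

(⟸) Conversely, if t ≡ 5 (mod 7) and t ≡ 3 (mod 8), then by the Chinese remainder theorem t ≡ 19 (mod 56). This is exactly t ≡ 19 (mod 56).

Both directions hold; the statement is true.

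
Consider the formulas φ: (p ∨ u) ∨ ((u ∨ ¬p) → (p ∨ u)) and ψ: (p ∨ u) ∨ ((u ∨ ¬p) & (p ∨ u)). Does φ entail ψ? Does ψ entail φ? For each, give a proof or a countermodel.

Both implications hold.

(→) Assume the antecedent. If p is true, (p ∨ u) ∨ ((u ∨ ¬p) & (p ∨ u)) reduces to true regardless of the other variables. If p is false, the antecedent forces (p = F, u = T), and (p ∨ u) ∨ ((u ∨ ¬p) & (p ∨ u)) holds there. Either way (p ∨ u) ∨ ((u ∨ ¬p) & (p ∨ u)) holds.

(←) Assume the antecedent. If p is true, (p ∨ u) ∨ ((u ∨ ¬p) → (p ∨ u)) reduces to true regardless of the other variables. If p is false, the antecedent forces (p = F, u = T), and (p ∨ u) ∨ ((u ∨ ¬p) → (p ∨ u)) holds there. Either way (p ∨ u) ∨ ((u ∨ ¬p) → (p ∨ u)) holds.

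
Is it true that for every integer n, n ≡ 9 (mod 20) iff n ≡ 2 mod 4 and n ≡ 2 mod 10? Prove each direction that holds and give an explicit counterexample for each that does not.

(⇒) fails and (⇐) fails.

(⇒) This fails: n = 9 gives 9 ≡ 9 (mod 20) but 9 ≡ 1 (mod 4), so the conjunction on the right does not hold.

(⇐) This fails: n = 2 satisfies both congruences on the right (2 ≡ 2 mod 4 and 2 ≡ 2 mod 10) yet 2 ≡ 2 (mod 20), not 9.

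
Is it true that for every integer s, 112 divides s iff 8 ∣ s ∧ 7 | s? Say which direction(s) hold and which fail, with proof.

The forward direction holds; the converse fails.

(⇒) If 112 ∣ s, write s = 112q. Since 112 = 14·8, s = 8·(14q), so 8 ∣ s; and since 112 = 16·7, s = 7·(16q), so 7 ∣ s.

(⇐) This fails: take s = 56. Both 8 ∣ 56 and 7 ∣ 56, yet 56 is not a multiple of 112 (since 56 = 0·112 + 56), so 112 ∤ 56.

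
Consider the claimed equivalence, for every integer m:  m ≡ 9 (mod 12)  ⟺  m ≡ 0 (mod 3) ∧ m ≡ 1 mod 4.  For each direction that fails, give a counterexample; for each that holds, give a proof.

(⟸) If m ≡ 0 (mod 3) and m ≡ 1 (mod 4), then by the Chinese remainder theorem m ≡ 9 (mod 12). This is exactly m ≡ 9 (mod 12).

(⟹) Suppose m ≡ 9 (mod 12); write m = 12j + 9. Since 3 ∣ 12, reducing mod 3 gives m ≡ 9 ≡ 0 (mod 3); since 4 ∣ 12, reducing mod 4 gives m ≡ 9 ≡ 1 (mod 4).

Both implications hold.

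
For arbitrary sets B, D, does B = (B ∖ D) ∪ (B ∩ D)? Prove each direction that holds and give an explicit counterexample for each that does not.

Both inclusions hold.

(⟹) Let x ∈ B. Then either x ∈ B and x ∉ D; or x ∈ B ∩ D. In each case x ∈ (B ∖ D) ∪ (B ∩ D), so B ⊆ (B ∖ D) ∪ (B ∩ D).

(⟸) Let x ∈ (B ∖ D) ∪ (B ∩ D). Then either x ∈ B and x ∉ D; or x ∈ B ∩ D. In each case x ∈ B, so (B ∖ D) ∪ (B ∩ D) ⊆ B.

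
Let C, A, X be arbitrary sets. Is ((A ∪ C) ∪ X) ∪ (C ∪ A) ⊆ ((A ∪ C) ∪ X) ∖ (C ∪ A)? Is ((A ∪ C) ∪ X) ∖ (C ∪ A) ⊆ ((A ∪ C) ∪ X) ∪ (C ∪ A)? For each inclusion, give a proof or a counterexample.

Forward inclusion. This inclusion fails. Take C = {1}, A = ∅, X = ∅; then 1 ∈ ((A ∪ C) ∪ X) ∪ (C ∪ A) but 1 ∉ ((A ∪ C) ∪ X) ∖ (C ∪ A).

Reverse inclusion. Let x ∈ ((A ∪ C) ∪ X) ∖ (C ∪ A). Then x ∈ X and x ∉ C, A, from which x ∈ ((A ∪ C) ∪ X) ∪ (C ∪ A).

Only the reverse inclusion holds.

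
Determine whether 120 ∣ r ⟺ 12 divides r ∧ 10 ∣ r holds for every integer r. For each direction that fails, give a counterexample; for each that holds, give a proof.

[⇒] If 120 ∣ r, write r = 120q. Since 120 = 10·12, r = 12·(10q), so 12 ∣ r; and since 120 = 12·10, r = 10·(12q), so 10 ∣ r.

[⇐] This fails: take r = 60. Both 12 ∣ 60 and 10 ∣ 60, yet 60 is not a multiple of 120 (since 60 = 0·120 + 60), so 120 ∤ 60.

The forward direction holds; the converse fails.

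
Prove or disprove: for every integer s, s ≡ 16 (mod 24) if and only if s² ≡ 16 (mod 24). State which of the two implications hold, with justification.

(⇒) Suppose s ≡ 16 (mod 24). Write s = 24j + 16. Then (24j + 16)² = 576j² + 768j + 256 = 24(24j² + 32j + 10) + 16, so s² ≡ 16 (mod 24).

(⇐) This fails: take s = 4. Then 4² = 16 ≡ 16 (mod 24), yet 4 ≡ 4 (mod 24), not 16.

Only the forward direction holds.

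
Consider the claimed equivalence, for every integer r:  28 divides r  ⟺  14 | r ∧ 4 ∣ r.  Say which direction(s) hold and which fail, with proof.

The biconditional holds.

(⟸) Suppose 14 ∣ r and 4 ∣ r. Any common multiple of 14 and 4 is a multiple of their lcm; here lcm(14, 4) = 14·4/gcd(14, 4) = 56/2 = 28, so 28 ∣ r.

(⟹) If 28 ∣ r, write r = 28q. Since 28 = 2·14, r = 14·(2q), so 14 ∣ r; and since 28 = 7·4, r = 4·(7q), so 4 ∣ r.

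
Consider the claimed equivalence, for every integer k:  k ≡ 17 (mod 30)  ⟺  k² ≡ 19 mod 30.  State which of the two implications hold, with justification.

Not equivalent: only (⇒) holds.

(⇒) Suppose k ≡ 17 (mod 30). Write k = 30j + 17. Then (30j + 17)² = 900j² + 1020j + 289 = 30(30j² + 34j + 9) + 19, so k² ≡ 19 (mod 30).

(⇐) This fails: take k = 7. Then 7² = 49 ≡ 19 (mod 30), yet 7 ≡ 7 (mod 30), not 17.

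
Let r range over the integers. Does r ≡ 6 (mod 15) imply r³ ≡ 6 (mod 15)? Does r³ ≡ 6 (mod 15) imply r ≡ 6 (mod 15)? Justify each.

Equivalent; both directions hold.

(⟹) Suppose r ≡ 6 (mod 15). Write r = 15j + 6. Then (15j + 6)³ = 3375j³ + 4050j² + 1620j + 216 = 15(225j³ + 270j² + 108j + 14) + 6, so r³ ≡ 6 (mod 15).

(⟸) Conversely, suppose r³ ≡ 6 (mod 15). The only residue r in {0, …, 14} with r³ ≡ 6 (mod 15) is r = 6, so r ≡ 6 (mod 15).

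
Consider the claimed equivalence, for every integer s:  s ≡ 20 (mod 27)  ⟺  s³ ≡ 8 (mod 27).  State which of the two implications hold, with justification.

Only the forward implication holds.

[⇒] Suppose s ≡ 20 (mod 27). Write s = 27j + 20. Then (27j + 20)³ = 19683j³ + 43740j² + 32400j + 8000 = 27(729j³ + 1620j² + 1200j + 296) + 8, so s³ ≡ 8 (mod 27).

[⇐] This fails: take s = 2. Then 2³ = 8 ≡ 8 (mod 27), yet 2 ≡ 2 (mod 27), not 20.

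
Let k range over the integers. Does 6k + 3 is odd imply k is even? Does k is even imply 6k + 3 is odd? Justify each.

Forward direction. This fails: take k = 3. Then 6k + 3 = 21, which is odd, yet k = 3 is odd, not even.

Converse. Suppose k is even. Since 6 is even, 6k is even for every k, so 6k + 3 has the same parity as 3, which is odd. Hence 6k + 3 is odd.

(⇒) fails; (⇐) holds.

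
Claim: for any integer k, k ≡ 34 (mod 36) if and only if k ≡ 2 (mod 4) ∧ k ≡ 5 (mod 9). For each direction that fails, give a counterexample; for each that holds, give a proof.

(→) This fails: k = 34 gives 34 ≡ 34 (mod 36) but 34 ≡ 7 (mod 9), so the conjunction on the right does not hold.

(←) This fails: k = 14 satisfies both congruences on the right (14 ≡ 2 mod 4 and 14 ≡ 5 mod 9) yet 14 ≡ 14 (mod 36), not 34.

Neither implication holds.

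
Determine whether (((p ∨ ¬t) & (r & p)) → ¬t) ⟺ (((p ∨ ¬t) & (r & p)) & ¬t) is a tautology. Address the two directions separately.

(⇒) This fails. Under p = F, t = F, r = F, the left side is true but the right side is false.

(⇐) Assume the antecedent. If p is true, the antecedent forces (p = T, t = F, r = T), and ((p ∨ ¬t) & (r & p)) → ¬t holds there. If p is false, the antecedent cannot hold. Either way ((p ∨ ¬t) & (r & p)) → ¬t holds.

(⇒) fails; (⇐) holds.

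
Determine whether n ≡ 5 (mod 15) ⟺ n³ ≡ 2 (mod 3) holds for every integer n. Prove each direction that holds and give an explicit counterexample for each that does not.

Forward direction. Suppose n ≡ 5 (mod 15). Then n³ ≡ 5³ = 125 (mod 15), and since 3 ∣ 15, also n³ ≡ 2 (mod 3).

Converse. This fails: take n = 2. Then 2³ = 8 ≡ 2 (mod 3), yet 2 ≡ 2 (mod 15), not 5.

The forward direction holds; the converse fails.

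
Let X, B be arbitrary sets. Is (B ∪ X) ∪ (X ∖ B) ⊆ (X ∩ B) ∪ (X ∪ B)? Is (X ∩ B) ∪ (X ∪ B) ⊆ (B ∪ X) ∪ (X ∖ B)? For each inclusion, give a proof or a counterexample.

(⊆) Let x ∈ (B ∪ X) ∪ (X ∖ B). Then either x ∈ X and x ∉ B; or x ∈ B and x ∉ X; or x ∈ X ∩ B. In each case x ∈ (X ∩ B) ∪ (X ∪ B), so (B ∪ X) ∪ (X ∖ B) ⊆ (X ∩ B) ∪ (X ∪ B).

(⊇) Let x ∈ (X ∩ B) ∪ (X ∪ B). Then either x ∈ X and x ∉ B; or x ∈ B and x ∉ X; or x ∈ X ∩ B. In each case x ∈ (B ∪ X) ∪ (X ∖ B), so (X ∩ B) ∪ (X ∪ B) ⊆ (B ∪ X) ∪ (X ∖ B).

The two sets are equal.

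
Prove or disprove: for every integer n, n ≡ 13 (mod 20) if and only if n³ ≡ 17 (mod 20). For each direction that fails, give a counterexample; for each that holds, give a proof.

(←) Suppose n³ ≡ 17 (mod 20). The only residue r in {0, …, 19} with r³ ≡ 17 (mod 20) is r = 13, so n ≡ 13 (mod 20).

(→) Suppose n ≡ 13 (mod 20). Write n = 20j + 13. Then (20j + 13)³ = 8000j³ + 15600j² + 10140j + 2197 = 20(400j³ + 780j² + 507j + 109) + 17, so n³ ≡ 17 (mod 20).

Both directions hold; the statement is true.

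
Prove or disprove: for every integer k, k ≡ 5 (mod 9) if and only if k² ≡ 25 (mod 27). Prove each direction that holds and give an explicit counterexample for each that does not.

[⇒] This fails: take k = 14. Then 14 ≡ 5 (mod 9), but 14² = 196 ≡ 7 (mod 27), not 25.

[⇐] This fails: take k = 22. Then 22² = 484 ≡ 25 (mod 27), yet 22 ≡ 4 (mod 9), not 5.

Neither direction holds.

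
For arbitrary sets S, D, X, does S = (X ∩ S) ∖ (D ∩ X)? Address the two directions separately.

(⊆) This inclusion fails. Take S = {1}, D = ∅, X = ∅; then 1 ∈ S but 1 ∉ (X ∩ S) ∖ (D ∩ X).

(⊇) Let x ∈ (X ∩ S) ∖ (D ∩ X). Then x ∈ S ∩ X and x ∉ D, from which x ∈ S.

Only the reverse inclusion holds.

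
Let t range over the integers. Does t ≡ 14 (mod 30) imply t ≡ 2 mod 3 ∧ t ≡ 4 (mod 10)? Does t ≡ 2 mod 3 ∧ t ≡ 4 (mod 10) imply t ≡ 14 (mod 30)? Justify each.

Equivalent; both directions hold.

[⇐] If t ≡ 2 (mod 3) and t ≡ 4 (mod 10), then by the Chinese remainder theorem t ≡ 14 (mod 30). This is exactly t ≡ 14 (mod 30).

[⇒] Suppose t ≡ 14 (mod 30); write t = 30j + 14. Since 3 ∣ 30, reducing mod 3 gives t ≡ 14 ≡ 2 (mod 3); since 10 ∣ 30, reducing mod 10 gives t ≡ 14 ≡ 4 (mod 10).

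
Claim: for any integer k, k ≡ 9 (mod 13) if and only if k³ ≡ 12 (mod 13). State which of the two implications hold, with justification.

(⇒) This fails: take k = 9. Then 9 ≡ 9 (mod 13), but 9³ = 729 ≡ 1 (mod 13), not 12.

(⇐) This fails: take k = 4. Then 4³ = 64 ≡ 12 (mod 13), yet 4 ≡ 4 (mod 13), not 9.

(⇒) fails and (⇐) fails.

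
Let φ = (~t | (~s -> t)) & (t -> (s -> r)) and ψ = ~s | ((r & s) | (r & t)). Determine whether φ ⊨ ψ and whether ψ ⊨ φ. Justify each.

Only the reverse direction holds.

(→) This fails. Under s = T, r = F, t = F, the left side is true but the right side is false.

(←) Assume the antecedent. If s is true, the antecedent forces (s = T, r = T, t = F) or (s = T, r = T, t = T), and the consequent holds there. If s is false, the consequent reduces to true regardless of the other variables. Either way the consequent holds.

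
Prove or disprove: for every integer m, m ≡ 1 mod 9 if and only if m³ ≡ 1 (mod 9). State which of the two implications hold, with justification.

(⟹) Suppose m ≡ 1 mod 9. Write m = 9j + 1. Then (9j + 1)³ = 729j³ + 243j² + 27j + 1 = 9(81j³ + 27j² + 3j) + 1, so m³ ≡ 1 (mod 9).

(⟸) This fails: take m = 4. Then 4³ = 64 ≡ 1 (mod 9), yet 4 ≡ 4 (mod 9), not 1.

Only the forward direction holds.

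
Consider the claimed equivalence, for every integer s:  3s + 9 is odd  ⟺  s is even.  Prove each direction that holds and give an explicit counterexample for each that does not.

Equivalent; both directions hold.

(→) Suppose 3s + 9 is odd. Since 3 is odd, 3s and s have the same parity, so 3s + 9 ≡ s + 9 (mod 2). As 9 is odd, 3s + 9 is odd exactly when s is even. Thus s is even.

(←) Conversely, suppose s is even; write s = 2j. Then 3s + 9 = 3·(2j) + 9 = 2·3j + 9, which is odd.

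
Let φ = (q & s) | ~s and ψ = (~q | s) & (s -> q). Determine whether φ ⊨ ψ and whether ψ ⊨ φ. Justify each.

[⇐] Assume the antecedent. If s is true, the antecedent forces (s = T, q = T), and (q & s) | ~s holds there. If s is false, (q & s) | ~s reduces to true regardless of the other variables. Either way (q & s) | ~s holds.

[⇒] This fails. Under s = F, q = T, the left side is true but the right side is false.

(⇒) fails; (⇐) holds.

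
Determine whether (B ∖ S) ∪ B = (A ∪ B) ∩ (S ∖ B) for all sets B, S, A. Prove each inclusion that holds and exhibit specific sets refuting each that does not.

(⊆) This inclusion fails. Take B = {1}, S = ∅, A = ∅; then 1 ∈ (B ∖ S) ∪ B but 1 ∉ (A ∪ B) ∩ (S ∖ B).

(⊇) This inclusion fails. Take B = ∅, S = {1}, A = {1}; then 1 ∈ (A ∪ B) ∩ (S ∖ B) but 1 ∉ (B ∖ S) ∪ B.

Neither inclusion holds.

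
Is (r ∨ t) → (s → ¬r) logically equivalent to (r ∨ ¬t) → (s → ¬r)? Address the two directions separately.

(→) Assume the antecedent. If r is true, the antecedent forces (r = T, t = F, s = F) or (r = T, t = T, s = F), and (r ∨ ¬t) → (s → ¬r) holds there. If r is false, (r ∨ ¬t) → (s → ¬r) reduces to true regardless of the other variables. Either way (r ∨ ¬t) → (s → ¬r) holds.

(←) Assume the antecedent. If r is true, the antecedent forces (r = T, t = F, s = F) or (r = T, t = T, s = F), and (r ∨ t) → (s → ¬r) holds there. If r is false, (r ∨ t) → (s → ¬r) reduces to true regardless of the other variables. Either way (r ∨ t) → (s → ¬r) holds.

Both directions hold.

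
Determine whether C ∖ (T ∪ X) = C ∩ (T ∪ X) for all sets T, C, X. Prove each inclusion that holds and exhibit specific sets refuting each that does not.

(⊆) This inclusion fails. Take T = ∅, C = {1}, X = ∅; then 1 ∈ C ∖ (T ∪ X) but 1 ∉ C ∩ (T ∪ X).

(⊇) This inclusion fails. Take T = {1}, C = {1}, X = ∅; then 1 ∈ C ∩ (T ∪ X) but 1 ∉ C ∖ (T ∪ X).

(⊆) fails and (⊇) fails.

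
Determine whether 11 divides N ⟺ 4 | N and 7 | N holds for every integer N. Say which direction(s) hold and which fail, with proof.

[⇒] This fails: take N = 11. Certainly 11 ∣ 11, but 4 ∤ 11.

[⇐] This fails: take N = 28. Both 4 ∣ 28 and 7 ∣ 28, yet 28 is not a multiple of 11 (since 28 = 2·11 + 6), so 11 ∤ 28.

(⇒) fails and (⇐) fails.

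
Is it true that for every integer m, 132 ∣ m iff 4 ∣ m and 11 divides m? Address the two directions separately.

Only the forward implication holds.

(→) If 132 ∣ m, write m = 132q. Since 132 = 33·4, m = 4·(33q), so 4 ∣ m; and since 132 = 12·11, m = 11·(12q), so 11 ∣ m.

(←) This fails: take m = 44. Both 4 ∣ 44 and 11 ∣ 44, yet 44 is not a multiple of 132 (since 44 = 0·132 + 44), so 132 ∤ 44.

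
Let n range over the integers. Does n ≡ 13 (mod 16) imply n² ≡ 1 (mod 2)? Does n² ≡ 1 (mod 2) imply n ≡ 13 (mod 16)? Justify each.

(⇒) holds; (⇐) fails.

(⇒) Suppose n ≡ 13 (mod 16). Then n² ≡ 13² = 169 (mod 16), and since 2 ∣ 16, also n² ≡ 1 (mod 2).

(⇐) This fails: take n = 1. Then 1² = 1 ≡ 1 (mod 2), yet 1 ≡ 1 (mod 16), not 13.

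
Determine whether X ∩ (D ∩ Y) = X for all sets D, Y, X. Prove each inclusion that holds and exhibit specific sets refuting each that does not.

The sets are not equal: only the forward inclusion holds.

(⊆) Let x ∈ X ∩ (D ∩ Y). Then x ∈ D ∩ Y ∩ X, from which x ∈ X.

(⊇) This inclusion fails. Take D = ∅, Y = ∅, X = {1}; then 1 ∈ X but 1 ∉ X ∩ (D ∩ Y).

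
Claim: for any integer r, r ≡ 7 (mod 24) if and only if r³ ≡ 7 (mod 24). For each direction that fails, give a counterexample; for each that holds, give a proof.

(←) Suppose r³ ≡ 7 (mod 24). The only residue r in {0, …, 23} with r³ ≡ 7 (mod 24) is r = 7, so r ≡ 7 (mod 24).

(→) Suppose r ≡ 7 (mod 24). Write r = 24j + 7. Then (24j + 7)³ = 13824j³ + 12096j² + 3528j + 343 = 24(576j³ + 504j² + 147j + 14) + 7, so r³ ≡ 7 (mod 24).

Both directions hold.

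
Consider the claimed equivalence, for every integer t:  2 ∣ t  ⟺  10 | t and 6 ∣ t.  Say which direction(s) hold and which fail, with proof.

(→) This fails: take t = 2. Certainly 2 ∣ 2, but 10 ∤ 2.

(←) Suppose 10 ∣ t and 6 ∣ t. Any common multiple of 10 and 6 is a multiple of their lcm; here lcm(10, 6) = 10·6/gcd(10, 6) = 60/2 = 30, so 30 ∣ t. Since 2 ∣ 30, it follows that 2 ∣ t.

Only the reverse direction holds.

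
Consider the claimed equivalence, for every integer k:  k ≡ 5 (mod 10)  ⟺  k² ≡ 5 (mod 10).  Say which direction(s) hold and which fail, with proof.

The biconditional holds.

[⇒] Suppose k ≡ 5 (mod 10). Write k = 10j + 5. Then (10j + 5)² = 100j² + 100j + 25 = 10(10j² + 10j + 2) + 5, so k² ≡ 5 (mod 10).

[⇐] Conversely, suppose k² ≡ 5 (mod 10). The only residue r in {0, …, 9} with r² ≡ 5 (mod 10) is r = 5, so k ≡ 5 (mod 10).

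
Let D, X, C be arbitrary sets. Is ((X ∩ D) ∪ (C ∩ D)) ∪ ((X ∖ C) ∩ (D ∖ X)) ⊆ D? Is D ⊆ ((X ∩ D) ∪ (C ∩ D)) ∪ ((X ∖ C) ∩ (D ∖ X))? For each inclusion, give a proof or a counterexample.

Only the forward inclusion holds.

(⟹) Let x ∈ ((X ∩ D) ∪ (C ∩ D)) ∪ ((X ∖ C) ∩ (D ∖ X)). Then either x ∈ D ∩ X and x ∉ C; or x ∈ D ∩ C and x ∉ X; or x ∈ D ∩ X ∩ C. In each case x ∈ D, so ((X ∩ D) ∪ (C ∩ D)) ∪ ((X ∖ C) ∩ (D ∖ X)) ⊆ D.

(⟸) This inclusion fails. Take D = {1}, X = ∅, C = ∅; then 1 ∈ D but 1 ∉ ((X ∩ D) ∪ (C ∩ D)) ∪ ((X ∖ C) ∩ (D ∖ X)).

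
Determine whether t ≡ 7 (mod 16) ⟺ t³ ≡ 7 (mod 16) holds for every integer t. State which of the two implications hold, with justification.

(⟹) Suppose t ≡ 7 (mod 16). Write t = 16j + 7. Then (16j + 7)³ = 4096j³ + 5376j² + 2352j + 343 = 16(256j³ + 336j² + 147j + 21) + 7, so t³ ≡ 7 (mod 16).

(⟸) Conversely, suppose t³ ≡ 7 (mod 16). The only residue r in {0, …, 15} with r³ ≡ 7 (mod 16) is r = 7, so t ≡ 7 (mod 16).

Both implications hold.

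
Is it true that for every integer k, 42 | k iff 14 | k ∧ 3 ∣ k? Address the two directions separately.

[⇒] If 42 ∣ k, write k = 42q. Since 42 = 3·14, k = 14·(3q), so 14 ∣ k; and since 42 = 14·3, k = 3·(14q), so 3 ∣ k.

[⇐] Suppose 14 ∣ k and 3 ∣ k. Any common multiple of 14 and 3 is a multiple of their lcm; here gcd(14, 3) = 1, so lcm(14, 3) = 14·3 = 42, so 42 ∣ k.

Both directions hold; the statement is true.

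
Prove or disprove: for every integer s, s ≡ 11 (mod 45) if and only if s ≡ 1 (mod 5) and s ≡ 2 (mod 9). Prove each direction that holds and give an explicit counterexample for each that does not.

[⇒] Suppose s ≡ 11 (mod 45); write s = 45j + 11. Since 5 ∣ 45, reducing mod 5 gives s ≡ 11 ≡ 1 (mod 5); since 9 ∣ 45, reducing mod 9 gives s ≡ 11 ≡ 2 (mod 9).

[⇐] Conversely, if s ≡ 1 (mod 5) and s ≡ 2 (mod 9), then by the Chinese remainder theorem s ≡ 11 (mod 45). This is exactly s ≡ 11 (mod 45).

Both directions hold; the statement is true.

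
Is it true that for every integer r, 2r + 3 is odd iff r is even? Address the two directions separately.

The forward direction fails; the converse holds.

[⇒] This fails: take r = 7. Then 2r + 3 = 17, which is odd, yet r = 7 is odd, not even.

[⇐] Suppose r is even. Since 2 is even, 2r is even for every r, so 2r + 3 has the same parity as 3, which is odd. Hence 2r + 3 is odd.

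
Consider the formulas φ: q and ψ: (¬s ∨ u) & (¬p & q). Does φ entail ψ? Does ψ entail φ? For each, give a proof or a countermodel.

(⇐) Assume the antecedent. If s is true, the antecedent forces (s = T, p = F, u = T, q = T), and q holds there. If s is false, the antecedent forces (s = F, p = F, u = F, q = T) or (s = F, p = F, u = T, q = T), and q holds there. Either way q holds.

(⇒) This fails. Under s = T, p = F, u = F, q = T, the left side is true but the right side is false.

Not equivalent: only (⇐) holds.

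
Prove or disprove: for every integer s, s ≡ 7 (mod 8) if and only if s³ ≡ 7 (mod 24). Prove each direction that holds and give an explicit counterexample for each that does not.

Forward direction. This fails: take s = 15. Then 15 ≡ 7 (mod 8), but 15³ = 3375 ≡ 15 (mod 24), not 7.

Converse. The residues r modulo 24 with r³ ≡ 7 (mod 24) are exactly {7}, and each is ≡ 7 (mod 8).

(⇒) fails; (⇐) holds.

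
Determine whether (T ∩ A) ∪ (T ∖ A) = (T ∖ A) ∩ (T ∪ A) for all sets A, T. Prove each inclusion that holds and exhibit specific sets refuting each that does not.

Only the reverse inclusion holds.

(⊆) This inclusion fails. Take A = {1}, T = {1}; then 1 ∈ (T ∩ A) ∪ (T ∖ A) but 1 ∉ (T ∖ A) ∩ (T ∪ A).

(⊇) Let x ∈ (T ∖ A) ∩ (T ∪ A). Then x ∈ T and x ∉ A, from which x ∈ (T ∩ A) ∪ (T ∖ A).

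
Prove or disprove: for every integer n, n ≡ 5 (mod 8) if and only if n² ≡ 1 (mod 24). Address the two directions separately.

(→) This fails: take n = 21. Then 21 ≡ 5 (mod 8), but 21² = 441 ≡ 9 (mod 24), not 1.

(←) This fails: take n = 1. Then 1² = 1 ≡ 1 (mod 24), yet 1 ≡ 1 (mod 8), not 5.

Both directions fail.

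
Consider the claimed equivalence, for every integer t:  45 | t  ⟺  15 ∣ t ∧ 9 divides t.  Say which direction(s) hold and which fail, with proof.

Both directions hold.

(⟹) If 45 ∣ t, write t = 45q. Since 45 = 3·15, t = 15·(3q), so 15 ∣ t; and since 45 = 5·9, t = 9·(5q), so 9 ∣ t.

(⟸) Suppose 15 ∣ t and 9 ∣ t. Any common multiple of 15 and 9 is a multiple of their lcm; here lcm(15, 9) = 15·9/gcd(15, 9) = 135/3 = 45, so 45 ∣ t.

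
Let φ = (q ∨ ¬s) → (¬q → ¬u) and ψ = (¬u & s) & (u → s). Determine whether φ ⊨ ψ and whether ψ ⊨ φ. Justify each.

(→) This fails. Under q = F, u = F, s = F, the left side is true but the right side is false.

(←) Assume the antecedent. If q is true, (q ∨ ¬s) → (¬q → ¬u) reduces to true regardless of the other variables. If q is false, the antecedent forces (q = F, u = F, s = T), and (q ∨ ¬s) → (¬q → ¬u) holds there. Either way (q ∨ ¬s) → (¬q → ¬u) holds.

(⇒) fails; (⇐) holds.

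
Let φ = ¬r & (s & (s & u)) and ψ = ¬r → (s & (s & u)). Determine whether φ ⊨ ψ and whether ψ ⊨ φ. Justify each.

(⟹) Assume the antecedent. If u is true, the antecedent forces (u = T, r = F, s = T), and ¬r → (s & (s & u)) holds there. If u is false, the antecedent cannot hold. Either way ¬r → (s & (s & u)) holds.

(⟸) This fails. Under u = F, r = T, s = F, the left side is false but the right side is true.

Only the forward implication holds.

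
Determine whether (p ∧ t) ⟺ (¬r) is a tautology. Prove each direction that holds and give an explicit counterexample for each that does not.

Neither implication holds.

(⟹) This fails. Under t = T, r = T, p = T, the left side is true but the right side is false.

(⟸) This fails. Under t = F, r = F, p = F, the left side is false but the right side is true.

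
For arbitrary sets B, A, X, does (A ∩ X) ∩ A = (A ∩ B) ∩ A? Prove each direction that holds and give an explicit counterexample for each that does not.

Both inclusions fail.

(⊆) This inclusion fails. Take B = ∅, A = {1}, X = {1}; then 1 ∈ (A ∩ X) ∩ A but 1 ∉ (A ∩ B) ∩ A.

(⊇) This inclusion fails. Take B = {1}, A = {1}, X = ∅; then 1 ∈ (A ∩ B) ∩ A but 1 ∉ (A ∩ X) ∩ A.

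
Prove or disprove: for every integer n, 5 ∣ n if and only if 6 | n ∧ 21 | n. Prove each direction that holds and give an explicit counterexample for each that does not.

(⇒) This fails: take n = 5. Certainly 5 ∣ 5, but 6 ∤ 5.

(⇐) This fails: take n = 42. Both 6 ∣ 42 and 21 ∣ 42, yet 42 is not a multiple of 5 (since 42 = 8·5 + 2), so 5 ∤ 42.

Neither implication holds.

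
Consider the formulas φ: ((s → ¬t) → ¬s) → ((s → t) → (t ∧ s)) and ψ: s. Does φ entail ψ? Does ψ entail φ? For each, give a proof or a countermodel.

Forward direction. Assume the antecedent. If s is true, s reduces to true regardless of the other variables. If s is false, the antecedent cannot hold. Either way s holds.

Converse. Assume the antecedent. If s is true, the consequent reduces to true regardless of the other variables. If s is false, the antecedent cannot hold. Either way the consequent holds.

Both directions hold.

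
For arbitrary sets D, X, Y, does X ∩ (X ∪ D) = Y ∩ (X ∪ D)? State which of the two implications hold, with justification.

Neither inclusion holds.

Forward inclusion. This inclusion fails. Take D = ∅, X = {1}, Y = ∅; then 1 ∈ X ∩ (X ∪ D) but 1 ∉ Y ∩ (X ∪ D).

Reverse inclusion. This inclusion fails. Take D = {1}, X = ∅, Y = {1}; then 1 ∈ Y ∩ (X ∪ D) but 1 ∉ X ∩ (X ∪ D).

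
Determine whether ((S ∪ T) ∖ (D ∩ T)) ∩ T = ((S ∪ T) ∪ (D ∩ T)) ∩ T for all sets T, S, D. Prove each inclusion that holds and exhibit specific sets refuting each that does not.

(⊆) holds; (⊇) fails.

Forward inclusion. Let x ∈ ((S ∪ T) ∖ (D ∩ T)) ∩ T. Then either x ∈ T and x ∉ S, D; or x ∈ T ∩ S and x ∉ D. In each case x ∈ ((S ∪ T) ∪ (D ∩ T)) ∩ T, so ((S ∪ T) ∖ (D ∩ T)) ∩ T ⊆ ((S ∪ T) ∪ (D ∩ T)) ∩ T.

Reverse inclusion. This inclusion fails. Take T = {1}, S = ∅, D = {1}; then 1 ∈ ((S ∪ T) ∪ (D ∩ T)) ∩ T but 1 ∉ ((S ∪ T) ∖ (D ∩ T)) ∩ T.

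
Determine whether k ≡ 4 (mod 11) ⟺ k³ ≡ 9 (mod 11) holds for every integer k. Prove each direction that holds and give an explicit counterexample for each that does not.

Forward direction. Suppose k ≡ 4 (mod 11). Write k = 11j + 4. Then (11j + 4)³ = 1331j³ + 1452j² + 528j + 64 = 11(121j³ + 132j² + 48j + 5) + 9, so k³ ≡ 9 (mod 11).

Converse. Suppose k³ ≡ 9 (mod 11). The only residue r in {0, …, 10} with r³ ≡ 9 (mod 11) is r = 4, so k ≡ 4 (mod 11).

The biconditional holds.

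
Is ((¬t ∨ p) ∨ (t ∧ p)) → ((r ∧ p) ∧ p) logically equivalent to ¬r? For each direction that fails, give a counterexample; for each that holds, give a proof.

Neither implication holds.

(→) This fails. Under t = T, p = F, r = T, the left side is true but the right side is false.

(←) This fails. Under t = F, p = F, r = F, the left side is false but the right side is true.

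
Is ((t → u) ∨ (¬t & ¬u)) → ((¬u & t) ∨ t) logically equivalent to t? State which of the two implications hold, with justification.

Both directions hold; the statement is true.

[⇒] Assume the antecedent. If t is true, t reduces to true regardless of the other variables. If t is false, the antecedent cannot hold. Either way t holds.

[⇐] Assume the antecedent. If t is true, the consequent reduces to true regardless of the other variables. If t is false, the antecedent cannot hold. Either way the consequent holds.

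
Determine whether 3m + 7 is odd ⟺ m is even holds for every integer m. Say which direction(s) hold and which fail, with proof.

Both directions hold; the statement is true.

Forward direction. Suppose 3m + 7 is odd. Since 3 is odd, 3m and m have the same parity, so 3m + 7 ≡ m + 7 (mod 2). As 7 is odd, 3m + 7 is odd exactly when m is even. Thus m is even.

Converse. Suppose m is even; write m = 2j. Then 3m + 7 = 3·(2j) + 7 = 2·3j + 7, which is odd.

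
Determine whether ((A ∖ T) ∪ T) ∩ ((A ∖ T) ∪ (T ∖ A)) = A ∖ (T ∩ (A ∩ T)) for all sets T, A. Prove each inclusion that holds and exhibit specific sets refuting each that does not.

Forward inclusion. This inclusion fails. Take T = {1}, A = ∅; then 1 ∈ ((A ∖ T) ∪ T) ∩ ((A ∖ T) ∪ (T ∖ A)) but 1 ∉ A ∖ (T ∩ (A ∩ T)).

Reverse inclusion. Let x ∈ A ∖ (T ∩ (A ∩ T)). Then x ∈ A and x ∉ T, from which x ∈ ((A ∖ T) ∪ T) ∩ ((A ∖ T) ∪ (T ∖ A)).

Only the reverse inclusion holds.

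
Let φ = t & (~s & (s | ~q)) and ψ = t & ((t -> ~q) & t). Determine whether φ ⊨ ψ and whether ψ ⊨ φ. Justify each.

The forward direction holds; the converse fails.

Forward direction. Assume the antecedent. If s is true, the antecedent cannot hold. If s is false, the antecedent forces (s = F, q = F, t = T), and t & ((t -> ~q) & t) holds there. Either way t & ((t -> ~q) & t) holds.

Converse. This fails. Under s = T, q = F, t = T, the left side is false but the right side is true.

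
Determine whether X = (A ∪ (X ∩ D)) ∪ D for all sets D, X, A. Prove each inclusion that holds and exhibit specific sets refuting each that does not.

(⊆) This inclusion fails. Take D = ∅, X = {1}, A = ∅; then 1 ∈ X but 1 ∉ (A ∪ (X ∩ D)) ∪ D.

(⊇) This inclusion fails. Take D = {1}, X = ∅, A = ∅; then 1 ∈ (A ∪ (X ∩ D)) ∪ D but 1 ∉ X.

Neither inclusion holds.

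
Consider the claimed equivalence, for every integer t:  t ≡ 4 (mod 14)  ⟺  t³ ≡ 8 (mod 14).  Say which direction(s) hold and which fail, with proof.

The forward direction holds; the converse fails.

(⟹) Suppose t ≡ 4 (mod 14). Write t = 14j + 4. Then (14j + 4)³ = 2744j³ + 2352j² + 672j + 64 = 14(196j³ + 168j² + 48j + 4) + 8, so t³ ≡ 8 (mod 14).

(⟸) This fails: take t = 2. Then 2³ = 8 ≡ 8 (mod 14), yet 2 ≡ 2 (mod 14), not 4.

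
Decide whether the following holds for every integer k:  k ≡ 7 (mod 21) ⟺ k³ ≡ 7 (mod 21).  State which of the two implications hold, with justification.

Both implications hold.

(→) Suppose k ≡ 7 (mod 21). Write k = 21j + 7. Then (21j + 7)³ = 9261j³ + 9261j² + 3087j + 343 = 21(441j³ + 441j² + 147j + 16) + 7, so k³ ≡ 7 (mod 21).

(←) Conversely, suppose k³ ≡ 7 (mod 21). The only residue r in {0, …, 20} with r³ ≡ 7 (mod 21) is r = 7, so k ≡ 7 (mod 21).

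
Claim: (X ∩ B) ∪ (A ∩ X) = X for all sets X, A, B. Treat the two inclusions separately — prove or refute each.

Forward inclusion. Let x ∈ (X ∩ B) ∪ (A ∩ X). Then either x ∈ X ∩ A and x ∉ B; or x ∈ X ∩ B and x ∉ A; or x ∈ X ∩ A ∩ B. In each case x ∈ X, so (X ∩ B) ∪ (A ∩ X) ⊆ X.

Reverse inclusion. This inclusion fails. Take X = {1}, A = ∅, B = ∅; then 1 ∈ X but 1 ∉ (X ∩ B) ∪ (A ∩ X).

(⊆) holds; (⊇) fails.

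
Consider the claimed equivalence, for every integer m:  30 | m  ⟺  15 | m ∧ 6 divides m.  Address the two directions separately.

Both directions hold; the statement is true.

(→) If 30 ∣ m, write m = 30q. Since 30 = 2·15, m = 15·(2q), so 15 ∣ m; and since 30 = 5·6, m = 6·(5q), so 6 ∣ m.

(←) Suppose 15 ∣ m and 6 ∣ m. Any common multiple of 15 and 6 is a multiple of their lcm; here lcm(15, 6) = 15·6/gcd(15, 6) = 90/3 = 30, so 30 ∣ m.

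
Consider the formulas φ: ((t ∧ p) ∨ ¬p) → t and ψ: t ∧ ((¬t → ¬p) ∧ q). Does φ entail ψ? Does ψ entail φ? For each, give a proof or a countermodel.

(→) This fails. Under q = F, t = T, p = F, the left side is true but the right side is false.

(←) Assume the antecedent. If q is true, the antecedent forces (q = T, t = T, p = F) or (q = T, t = T, p = T), and ((t ∧ p) ∨ ¬p) → t holds there. If q is false, the antecedent cannot hold. Either way ((t ∧ p) ∨ ¬p) → t holds.

Not equivalent: only (⇐) holds.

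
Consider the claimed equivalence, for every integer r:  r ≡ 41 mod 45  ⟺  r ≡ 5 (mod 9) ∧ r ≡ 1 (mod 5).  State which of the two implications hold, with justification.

(⟹) Suppose r ≡ 41 (mod 45); write r = 45j + 41. Since 9 ∣ 45, reducing mod 9 gives r ≡ 41 ≡ 5 (mod 9); since 5 ∣ 45, reducing mod 5 gives r ≡ 41 ≡ 1 (mod 5).

(⟸) Conversely, if r ≡ 5 (mod 9) and r ≡ 1 (mod 5), then by the Chinese remainder theorem r ≡ 41 (mod 45). This is exactly r ≡ 41 (mod 45).

Both directions hold.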